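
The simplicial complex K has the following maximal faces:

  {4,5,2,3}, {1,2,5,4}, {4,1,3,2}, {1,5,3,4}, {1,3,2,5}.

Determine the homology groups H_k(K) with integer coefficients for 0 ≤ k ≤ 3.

Take the total order 1 < 2 < 3 < 4 < 5 on the vertex set. Then K (dimension 3) consists of the simplices:

  0-simplices (5): [1], [2], [3], [4], [5]
  1-simplices (10): [1,2], [1,3], [1,4], [1,5], [2,3], [2,4], [2,5], [3,4], [3,5], [4,5]
  2-simplices (10): [1,2,3], [1,2,4], [1,2,5], [1,3,4], [1,3,5], [1,4,5], [2,3,4], [2,3,5], [2,4,5], [3,4,5]
  3-simplices (5): [1,2,3,4], [1,2,3,5], [1,2,4,5], [1,3,4,5], [2,3,4,5]

giving chain groups C_0 ≅ Z^5, C_1 ≅ Z^10, C_2 ≅ Z^10, C_3 ≅ Z^5.

Boundary ∂_1: C_1 → C_0 sends each edge [p,q] (with p < q) to q − p.
This gives a 5×10 integer matrix of rank 4; reducing to Smith normal form yields diagonal entries (1,1,1,1).

The boundary map ∂_2: C_2 → C_1 sends each 2-simplex [p,q,r] to [q,r] − [p,r] + [p,q]. For instance
  ∂[2,4,5] = [4,5] − [2,5] + [2,4],
  ∂[1,2,3] = [2,3] − [1,3] + [1,2].
As a 10×10 matrix over Z this has rank 6, with invariant factors (1,1,1,1,1,1).

Boundary ∂_3: C_3 → C_2 sends each 3-simplex σ to the alternating sum Σ_i (−1)^i (σ with its i-th vertex removed). For instance
  ∂[1,2,3,5] = [2,3,5] − [1,3,5] + [1,2,5] − [1,2,3],
  ∂[1,3,4,5] = [3,4,5] − [1,4,5] + [1,3,5] − [1,3,4].
The resulting 10×5 matrix has rank 4, and its Smith normal form has invariant factors (1,1,1,1).

Computing H_k = (kernel of ∂_k) / (image of ∂_{k+1}):

  H_0: rank C_0 − rank ∂_1 = 5 − 4 = 1, and the invariant factors of ∂_1 are all 1, so H_0 = Z.
  H_1: rank ker ∂_1 − rank ∂_2 = (10 − 4) − 6 = 0, and the invariant factors of ∂_2 are all 1, so H_1 = 0.
  H_2: rank ker ∂_2 − rank ∂_3 = (10 − 6) − 4 = 0, and the invariant factors of ∂_3 are all 1, so H_2 = 0.
  H_3: rank ker ∂_3 − rank ∂_4 = (5 − 4) − 0 = 1, and there is no ∂_4, so H_3 = Z.

H_0 = Z,  H_1 = 0,  H_2 = 0,  H_3 = Z.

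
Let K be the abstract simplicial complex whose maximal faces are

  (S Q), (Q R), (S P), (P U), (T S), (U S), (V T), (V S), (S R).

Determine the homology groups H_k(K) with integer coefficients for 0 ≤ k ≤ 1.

Take the total order P < Q < R < S < T < U < V on the vertex set. Then K (dimension 1) consists of the simplices:

  0-simplices (7): P, Q, R, S, T, U, V
  1-simplices (9): PS, PU, QR, QS, RS, ST, SU, SV, TV

giving chain groups C_0 ≅ Z^7, C_1 ≅ Z^9.

∂_1: C_1 → C_0 is given by ∂[p,q] = [q] − [p]. For instance
  ∂ST = T − S.
The resulting 7×9 matrix has rank 6, and its Smith normal form has invariant factors (1,1,1,1,1,1).

Reading off H_k = ker ∂_k / im ∂_{k+1}:

  H_0: rank C_0 − rank ∂_1 = 7 − 6 = 1, and the invariant factors of ∂_1 are all 1, so H_0 ≅ Z.
  H_1: rank ker ∂_1 − rank ∂_2 = (9 − 6) − 0 = 3, and there is no ∂_2, so H_1 ≅ Z^3.

As a check, the Euler characteristic is 7 − 9 = -2, which agrees with 1 − 3 = -2.
(K is a triangulation of a wedge of 3 circles.)

H_0 = Z,  H_1 = Z^3.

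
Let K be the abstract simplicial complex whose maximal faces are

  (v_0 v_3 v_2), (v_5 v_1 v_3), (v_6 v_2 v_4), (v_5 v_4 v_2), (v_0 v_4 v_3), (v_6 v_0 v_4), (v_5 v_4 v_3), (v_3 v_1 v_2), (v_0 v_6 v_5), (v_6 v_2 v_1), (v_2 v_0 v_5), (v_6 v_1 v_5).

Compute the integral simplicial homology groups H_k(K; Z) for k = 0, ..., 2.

H_0 ≅ Z,  H_1 ≅ Z/2Z,  H_2 = 0.

Take the total order v_0 < v_1 < v_2 < v_3 < v_4 < v_5 < v_6 on the vertex set. Then K (dimension 2) consists of the simplices:

  0-simplices (7): [v_0], [v_1], [v_2], [v_3], [v_4], [v_5], [v_6]
  1-simplices (18): (18 of them)
  2-simplices (12): (12 of them)

giving chain groups C_0 ≅ Z^7, C_1 ≅ Z^18, C_2 ≅ Z^12.

Boundary ∂_1: C_1 → C_0 maps an edge to its endpoints' difference, ∂[p,q] = q − p. For instance
  ∂[v_5,v_6] = [v_6] − [v_5].
As a 7×18 matrix over Z this has rank 6, with invariant factors (1,1,1,1,1,1).

∂_2: C_2 → C_1 acts by ∂[p,q,r] = [q,r] − [p,r] + [p,q]. For instance
  ∂[v_1,v_3,v_5] = [v_3,v_5] − [v_1,v_5] + [v_1,v_3],
  ∂[v_2,v_4,v_6] = [v_4,v_6] − [v_2,v_6] + [v_2,v_4].
This gives a 18×12 integer matrix of rank 12; reducing to Smith normal form yields diagonal entries (1,1,1,1,1,1,1,1,1,1,1,2).

Now H_k = ker ∂_k / im ∂_{k+1}, so:

  H_0: rank C_0 − rank ∂_1 = 7 − 6 = 1, and the invariant factors of ∂_1 are all 1, so H_0 ≅ Z.
  H_1: rank ker ∂_1 − rank ∂_2 = (18 − 6) − 12 = 0, and ∂_2 has invariant factor 2 > 1, so H_1 ≅ Z/2Z.
  H_2: rank ker ∂_2 − rank ∂_3 = (12 − 12) − 0 = 0, and there is no ∂_3, so H_2 ≅ 0.

As a check, the Euler characteristic is 7 − 18 + 12 = 1, which agrees with 1 − 0 + 0 = 1.
(K is a triangulation of the real projective plane RP^2.)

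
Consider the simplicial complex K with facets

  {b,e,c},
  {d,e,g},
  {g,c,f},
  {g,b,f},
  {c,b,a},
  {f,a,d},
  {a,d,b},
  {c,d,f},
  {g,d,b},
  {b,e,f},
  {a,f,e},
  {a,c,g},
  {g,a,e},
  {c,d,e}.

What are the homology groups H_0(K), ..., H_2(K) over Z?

Take the total order a < b < c < d < e < f < g on the vertex set. Then K (dimension 2) consists of the simplices:

  0-simplices (7): a, b, c, d, e, f, g
  1-simplices (21): ab, ac, ad, ae, af, ag, bc, bd, be, bf, bg, cd, ce, cf, cg, de, df, dg, ef, eg, fg
  2-simplices (14): abc, abd, acg, adf, aef, aeg, bce, bdg, bef, bfg, cde, cdf, cfg, deg

giving chain groups C_0 ≅ Z^7, C_1 ≅ Z^21, C_2 ≅ Z^14.

Boundary ∂_1: C_1 → C_0 maps an edge to its endpoints' difference, ∂[p,q] = q − p.
This gives a 7×21 integer matrix of rank 6; reducing to Smith normal form yields diagonal entries (1,1,1,1,1,1).

The boundary map ∂_2: C_2 → C_1 sends each 2-simplex [p,q,r] to [q,r] − [p,r] + [p,q]. For instance
  ∂cdf = df − cf + cd,
  ∂aeg = eg − ag + ae.
The resulting 21×14 matrix has rank 13, and its Smith normal form has invariant factors (1,1,1,1,1,1,1,1,1,1,1,1,1).

Reading off H_k = ker ∂_k / im ∂_{k+1}:

  H_0: rank C_0 − rank ∂_1 = 7 − 6 = 1, and the invariant factors of ∂_1 are all 1, so H_0 = Z.
  H_1: rank ker ∂_1 − rank ∂_2 = (21 − 6) − 13 = 2, and the invariant factors of ∂_2 are all 1, so H_1 = Z^2.
  H_2: rank ker ∂_2 − rank ∂_3 = (14 − 13) − 0 = 1, and there is no ∂_3, so H_2 = Z.

H_0 ≅ Z,  H_1 ≅ Z^2,  H_2 ≅ Z.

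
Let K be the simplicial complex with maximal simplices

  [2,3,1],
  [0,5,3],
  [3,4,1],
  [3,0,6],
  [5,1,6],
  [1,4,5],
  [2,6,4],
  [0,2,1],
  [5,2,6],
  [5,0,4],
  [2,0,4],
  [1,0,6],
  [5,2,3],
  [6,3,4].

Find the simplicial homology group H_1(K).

H_1 = Z^2.

Order the vertices as 0 < 1 < 2 < 3 < 4 < 5 < 6. Listing each simplex with vertices in this order, K has dimension 2 with simplices:

  0-simplices (7): [0], [1], [2], [3], [4], [5], [6]
  1-simplices (21): [0,1], [0,2], [0,3], [0,4], [0,5], [0,6], [1,2], [1,3], [1,4], [1,5], [1,6], [2,3], [2,4], [2,5], [2,6], [3,4], [3,5], [3,6], [4,5], [4,6], [5,6]
  2-simplices (14): [0,1,2], [0,1,6], [0,2,4], [0,3,5], [0,3,6], [0,4,5], [1,2,3], [1,3,4], [1,4,5], [1,5,6], [2,3,5], [2,4,6], [2,5,6], [3,4,6]

Hence C_0 ≅ Z^7, C_1 ≅ Z^21, C_2 ≅ Z^14.

Boundary ∂_1: C_1 → C_0 is given by ∂[p,q] = [q] − [p].
The resulting 7×21 matrix has rank 6, and its Smith normal form has invariant factors (1,1,1,1,1,1).

Boundary ∂_2: C_2 → C_1 maps a triangle to the signed sum of its edges. For instance
  ∂[0,3,6] = [3,6] − [0,6] + [0,3],
  ∂[3,4,6] = [4,6] − [3,6] + [3,4].
The 21×14 boundary matrix has rank 13 and Smith normal form diag(1,1,1,1,1,1,1,1,1,1,1,1,1).

Reading off H_k = ker ∂_k / im ∂_{k+1}:

  H_1: rank ker ∂_1 − rank ∂_2 = (21 − 6) − 13 = 2, and the invariant factors of ∂_2 are all 1, so H_1 = Z^2.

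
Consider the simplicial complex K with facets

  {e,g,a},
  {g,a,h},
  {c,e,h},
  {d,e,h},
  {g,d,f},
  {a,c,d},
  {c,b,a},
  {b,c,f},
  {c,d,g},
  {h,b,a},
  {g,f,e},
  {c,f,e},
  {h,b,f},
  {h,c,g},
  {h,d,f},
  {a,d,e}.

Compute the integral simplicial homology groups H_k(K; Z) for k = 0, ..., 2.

H_0 ≅ Z,  H_1 ≅ Z^2,  H_2 ≅ Z.

Fix the vertex order a < b < c < d < e < f < g < h and write every simplex with vertices in increasing order. Then dim K = 2 and the simplices of K are:

  0-simplices (8): a, b, c, d, e, f, g, h
  1-simplices (24): ab, ac, ad, ae, ag, ah, bc, bf, bh, cd, ce, cf, cg, ch, de, df, dg, dh, ef, eg, eh, fg, fh, gh
  2-simplices (16): abc, abh, acd, ade, aeg, agh, bcf, bfh, cdg, cef, ceh, cgh, deh, dfg, dfh, efg

Hence C_0 ≅ Z^8, C_1 ≅ Z^24, C_2 ≅ Z^16.

The boundary map ∂_1: C_1 → C_0 is given by ∂[p,q] = [q] − [p]. For instance
  ∂ae = e − a.
This gives a 8×24 integer matrix of rank 7; reducing to Smith normal form yields diagonal entries (1,1,1,1,1,1,1).

∂_2: C_2 → C_1 acts by ∂[p,q,r] = [q,r] − [p,r] + [p,q]. For instance
  ∂acd = cd − ad + ac,
  ∂ceh = eh − ch + ce.
This gives a 24×16 integer matrix of rank 15; reducing to Smith normal form yields diagonal entries (1,1,1,1,1,1,1,1,1,1,1,1,1,1,1).

Now H_k = ker ∂_k / im ∂_{k+1}, so:

  H_0: rank C_0 − rank ∂_1 = 8 − 7 = 1, and the invariant factors of ∂_1 are all 1, so H_0 ≅ Z.
  H_1: rank ker ∂_1 − rank ∂_2 = (24 − 7) − 15 = 2, and the invariant factors of ∂_2 are all 1, so H_1 ≅ Z^2.
  H_2: rank ker ∂_2 − rank ∂_3 = (16 − 15) − 0 = 1, and there is no ∂_3, so H_2 ≅ Z.

As a check, the Euler characteristic is 8 − 24 + 16 = 0, which agrees with 1 − 2 + 1 = 0.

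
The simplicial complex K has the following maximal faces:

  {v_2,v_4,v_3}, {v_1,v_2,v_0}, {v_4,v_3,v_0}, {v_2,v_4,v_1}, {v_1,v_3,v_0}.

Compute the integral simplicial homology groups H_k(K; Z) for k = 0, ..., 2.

H_0 = Z,  H_1 = Z,  H_2 = 0.

K has 5 vertices, 10 edges, 5 triangles.
rank ∂_0 = 0, rank ∂_1 = 4 ⇒ b_0 = 5 − 0 − 4 = 1; all invariant factors of ∂_1 are 1 so no torsion. So H_0 = Z.
rank ∂_1 = 4, rank ∂_2 = 5 ⇒ b_1 = 10 − 4 − 5 = 1; all invariant factors of ∂_2 are 1 so no torsion. So H_1 = Z.
rank ∂_2 = 5, rank ∂_3 = 0 ⇒ b_2 = 5 − 5 − 0 = 0. So H_2 = 0.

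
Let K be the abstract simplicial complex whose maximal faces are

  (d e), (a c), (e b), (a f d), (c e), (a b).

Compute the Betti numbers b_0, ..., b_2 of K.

b_0 = 1, b_1 = 2, b_2 = 0.

Take the total order a < b < c < d < e < f on the vertex set. Then K (dimension 2) consists of the simplices:

  0-simplices (6): a, b, c, d, e, f
  1-simplices (8): ab, ac, ad, af, be, ce, de, df
  2-simplices (1): adf

giving chain groups C_0 ≅ Z^6, C_1 ≅ Z^8, C_2 ≅ Z^1.

Boundary ∂_1: C_1 → C_0 is given by ∂[p,q] = [q] − [p]. For instance
  ∂ce = e − c.
As a 6×8 matrix over Z this has rank 5, with invariant factors (1,1,1,1,1).

Boundary ∂_2: C_2 → C_1 acts by ∂[p,q,r] = [q,r] − [p,r] + [p,q]. For instance
  ∂adf = df − af + ad.
This gives a 8×1 integer matrix of rank 1; reducing to Smith normal form yields diagonal entries (1).

Reading off H_k = ker ∂_k / im ∂_{k+1}:

  H_0: rank C_0 − rank ∂_1 = 6 − 5 = 1, and the invariant factors of ∂_1 are all 1, so H_0 ≅ Z.
  H_1: rank ker ∂_1 − rank ∂_2 = (8 − 5) − 1 = 2, and the invariant factors of ∂_2 are all 1, so H_1 ≅ Z^2.
  H_2: rank ker ∂_2 − rank ∂_3 = (1 − 1) − 0 = 0, and there is no ∂_3, so H_2 ≅ 0.

Hence the Betti numbers are b_0 = 1, b_1 = 2, b_2 = 0.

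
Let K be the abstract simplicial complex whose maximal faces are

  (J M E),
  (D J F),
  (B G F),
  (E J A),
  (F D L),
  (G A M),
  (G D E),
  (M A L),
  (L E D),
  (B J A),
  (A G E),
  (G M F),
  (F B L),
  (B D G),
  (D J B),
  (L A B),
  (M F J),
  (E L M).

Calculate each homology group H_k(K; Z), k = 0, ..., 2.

We work with the vertex ordering A < B < D < E < F < G < J < L < M. The simplices of K, each written with vertices in increasing order, are:

  0-simplices (9): A, B, D, E, F, G, J, L, M
  1-simplices (27): AB, AE, AG, AJ, AL, AM, BD, BF, BG, BJ, BL, DE, DF, DG, DJ, DL, EG, EJ, EL, EM, FG, FJ, FL, FM, GM, JM, LM
  2-simplices (18): ABJ, ABL, AEG, AEJ, AGM, ALM, BDG, BDJ, BFG, BFL, DEG, DEL, DFJ, DFL, EJM, ELM, FGM, FJM

giving chain groups C_0 ≅ Z^9, C_1 ≅ Z^27, C_2 ≅ Z^18.

The boundary map ∂_1: C_1 → C_0 is given by ∂[p,q] = [q] − [p]. For instance
  ∂BD = D − B.
This gives a 9×27 integer matrix of rank 8; reducing to Smith normal form yields diagonal entries (1,1,1,1,1,1,1,1).

The boundary map ∂_2: C_2 → C_1 acts by ∂[p,q,r] = [q,r] − [p,r] + [p,q]. For instance
  ∂DFL = FL − DL + DF,
  ∂BDG = DG − BG + BD.
The 27×18 boundary matrix has rank 18 and Smith normal form diag(1,1,1,1,1,1,1,1,1,1,1,1,1,1,1,1,1,2).

Reading off H_k = ker ∂_k / im ∂_{k+1}:

  H_0: rank C_0 − rank ∂_1 = 9 − 8 = 1, and the invariant factors of ∂_1 are all 1, so H_0 = Z.
  H_1: rank ker ∂_1 − rank ∂_2 = (27 − 8) − 18 = 1, and ∂_2 has invariant factor 2 > 1, so H_1 = Z ⊕ Z_2.
  H_2: rank ker ∂_2 − rank ∂_3 = (18 − 18) − 0 = 0, and there is no ∂_3, so H_2 = 0.

(K is a triangulation of the Klein bottle.)

H_0 ≅ Z,  H_1 ≅ Z ⊕ Z_2,  H_2 = 0.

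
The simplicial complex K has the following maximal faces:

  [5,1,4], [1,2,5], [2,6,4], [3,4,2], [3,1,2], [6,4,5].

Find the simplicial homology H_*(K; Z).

Fix the vertex order 1 < 2 < 3 < 4 < 5 < 6 and write every simplex with vertices in increasing order. Then dim K = 2 and the simplices of K are:

  0-simplices (6): [1], [2], [3], [4], [5], [6]
  1-simplices (12): [1,2], [1,3], [1,4], [1,5], [2,3], [2,4], [2,5], [2,6], [3,4], [4,5], [4,6], [5,6]
  2-simplices (6): [1,2,3], [1,2,5], [1,4,5], [2,3,4], [2,4,6], [4,5,6]

Hence C_0 ≅ Z^6, C_1 ≅ Z^12, C_2 ≅ Z^6.

Boundary ∂_1: C_1 → C_0 maps an edge to its endpoints' difference, ∂[p,q] = q − p. For instance
  ∂[4,6] = [6] − [4].
This gives a 6×12 integer matrix of rank 5; reducing to Smith normal form yields diagonal entries (1,1,1,1,1).

∂_2: C_2 → C_1 sends each 2-simplex [p,q,r] to [q,r] − [p,r] + [p,q]. For instance
  ∂[1,2,5] = [2,5] − [1,5] + [1,2],
  ∂[1,2,3] = [2,3] − [1,3] + [1,2].
The resulting 12×6 matrix has rank 6, and its Smith normal form has invariant factors (1,1,1,1,1,1).

Computing H_k = (kernel of ∂_k) / (image of ∂_{k+1}):

  H_0: rank C_0 − rank ∂_1 = 6 − 5 = 1, and the invariant factors of ∂_1 are all 1, so H_0 = Z.
  H_1: rank ker ∂_1 − rank ∂_2 = (12 − 5) − 6 = 1, and the invariant factors of ∂_2 are all 1, so H_1 = Z.
  H_2: rank ker ∂_2 − rank ∂_3 = (6 − 6) − 0 = 0, and there is no ∂_3, so H_2 = 0.

(K is a triangulation of the cylinder S^1 x I.)

H_0 ≅ Z,  H_1 ≅ Z,  H_2 = 0.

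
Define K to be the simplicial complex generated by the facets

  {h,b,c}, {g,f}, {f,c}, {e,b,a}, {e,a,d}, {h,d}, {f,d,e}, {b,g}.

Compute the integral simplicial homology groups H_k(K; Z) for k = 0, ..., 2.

H_0 ≅ Z,  H_1 ≅ Z^3,  H_2 = 0.

We work with the vertex ordering a < b < c < d < e < f < g < h. The simplices of K, each written with vertices in increasing order, are:

  0-simplices (8): a, b, c, d, e, f, g, h
  1-simplices (14): ab, ad, ae, bc, be, bg, bh, cf, ch, de, df, dh, ef, fg
  2-simplices (4): abe, ade, bch, def

so the chain groups are C_0 ≅ Z^8, C_1 ≅ Z^14, C_2 ≅ Z^4.

∂_1: C_1 → C_0 is given by ∂[p,q] = [q] − [p]. For instance
  ∂fg = g − f.
This gives a 8×14 integer matrix of rank 7; reducing to Smith normal form yields diagonal entries (1,1,1,1,1,1,1).

Boundary ∂_2: C_2 → C_1 acts by ∂[p,q,r] = [q,r] − [p,r] + [p,q]. For instance
  ∂ade = de − ae + ad,
  ∂def = ef − df + de.
This gives a 14×4 integer matrix of rank 4; reducing to Smith normal form yields diagonal entries (1,1,1,1).

Computing H_k = (kernel of ∂_k) / (image of ∂_{k+1}):

  H_0: rank C_0 − rank ∂_1 = 8 − 7 = 1, and the invariant factors of ∂_1 are all 1, so H_0 = Z.
  H_1: rank ker ∂_1 − rank ∂_2 = (14 − 7) − 4 = 3, and the invariant factors of ∂_2 are all 1, so H_1 = Z^3.
  H_2: rank ker ∂_2 − rank ∂_3 = (4 − 4) − 0 = 0, and there is no ∂_3, so H_2 = 0.

As a check, the Euler characteristic is 8 − 14 + 4 = -2, which agrees with 1 − 3 + 0 = -2.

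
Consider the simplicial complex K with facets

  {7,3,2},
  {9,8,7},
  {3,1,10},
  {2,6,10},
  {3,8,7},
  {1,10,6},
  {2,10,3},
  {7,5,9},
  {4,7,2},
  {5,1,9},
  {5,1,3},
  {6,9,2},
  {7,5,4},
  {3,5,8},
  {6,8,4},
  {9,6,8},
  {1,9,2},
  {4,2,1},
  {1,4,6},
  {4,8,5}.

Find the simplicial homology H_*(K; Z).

H_0 = Z,  H_1 = Z ⊕ Z/2,  H_2 = 0.

We work with the vertex ordering 1 < 2 < 3 < 4 < 5 < 6 < 7 < 8 < 9 < 10. The simplices of K, each written with vertices in increasing order, are:

  0-simplices (10): [1], [2], [3], [4], [5], [6], [7], [8], [9], [10]
  1-simplices (30): (30 of them)
  2-simplices (20): (20 of them)

so the chain groups are C_0 ≅ Z^10, C_1 ≅ Z^30, C_2 ≅ Z^20.

The boundary map ∂_1: C_1 → C_0 maps an edge to its endpoints' difference, ∂[p,q] = q − p.
This gives a 10×30 integer matrix of rank 9; reducing to Smith normal form yields diagonal entries (1,1,1,1,1,1,1,1,1).

The boundary map ∂_2: C_2 → C_1 sends each 2-simplex [p,q,r] to [q,r] − [p,r] + [p,q]. For instance
  ∂[2,3,10] = [3,10] − [2,10] + [2,3],
  ∂[2,6,10] = [6,10] − [2,10] + [2,6].
As a 30×20 matrix over Z this has rank 20, with invariant factors (1,1,1,1,1,1,1,1,1,1,1,1,1,1,1,1,1,1,1,2).

Computing H_k = (kernel of ∂_k) / (image of ∂_{k+1}):

  H_0: rank C_0 − rank ∂_1 = 10 − 9 = 1, and the invariant factors of ∂_1 are all 1, so H_0 ≅ Z.
  H_1: rank ker ∂_1 − rank ∂_2 = (30 − 9) − 20 = 1, and ∂_2 has invariant factor 2 > 1, so H_1 ≅ Z ⊕ Z/2.
  H_2: rank ker ∂_2 − rank ∂_3 = (20 − 20) − 0 = 0, and there is no ∂_3, so H_2 ≅ 0.

As a check, the Euler characteristic is 10 − 30 + 20 = 0, which agrees with 1 − 1 + 0 = 0.
(K is a triangulation of the Klein bottle.)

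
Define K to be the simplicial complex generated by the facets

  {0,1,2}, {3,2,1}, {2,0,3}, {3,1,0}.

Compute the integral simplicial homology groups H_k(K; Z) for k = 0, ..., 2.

We work with the vertex ordering 0 < 1 < 2 < 3. The simplices of K, each written with vertices in increasing order, are:

  0-simplices (4): [0], [1], [2], [3]
  1-simplices (6): [0,1], [0,2], [0,3], [1,2], [1,3], [2,3]
  2-simplices (4): [0,1,2], [0,1,3], [0,2,3], [1,2,3]

giving chain groups C_0 ≅ Z^4, C_1 ≅ Z^6, C_2 ≅ Z^4.

∂_1: C_1 → C_0 sends each edge [p,q] (with p < q) to q − p. For instance
  ∂[0,3] = [3] − [0].
The 4×6 boundary matrix has rank 3 and Smith normal form diag(1,1,1).

The boundary map ∂_2: C_2 → C_1 acts by ∂[p,q,r] = [q,r] − [p,r] + [p,q]. For instance
  ∂[0,1,2] = [1,2] − [0,2] + [0,1],
  ∂[0,1,3] = [1,3] − [0,3] + [0,1].
This gives a 6×4 integer matrix of rank 3; reducing to Smith normal form yields diagonal entries (1,1,1).

Reading off H_k = ker ∂_k / im ∂_{k+1}:

  H_0: rank C_0 − rank ∂_1 = 4 − 3 = 1, and the invariant factors of ∂_1 are all 1, so H_0 = Z.
  H_1: rank ker ∂_1 − rank ∂_2 = (6 − 3) − 3 = 0, and the invariant factors of ∂_2 are all 1, so H_1 = 0.
  H_2: rank ker ∂_2 − rank ∂_3 = (4 − 3) − 0 = 1, and there is no ∂_3, so H_2 = Z.

(K is a triangulation of the 2-sphere S^2.)

H_0 ≅ Z,  H_1 = 0,  H_2 ≅ Z.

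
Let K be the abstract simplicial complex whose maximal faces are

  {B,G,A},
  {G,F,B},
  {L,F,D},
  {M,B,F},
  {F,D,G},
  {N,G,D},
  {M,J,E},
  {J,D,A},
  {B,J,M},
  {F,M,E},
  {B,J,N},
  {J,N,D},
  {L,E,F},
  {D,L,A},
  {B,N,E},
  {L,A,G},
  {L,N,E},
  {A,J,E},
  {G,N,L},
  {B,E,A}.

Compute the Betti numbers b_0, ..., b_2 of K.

b_0 = 1, b_1 = 1, b_2 = 0.

We work with the vertex ordering A < B < D < E < F < G < J < L < M < N. The simplices of K, each written with vertices in increasing order, are:

  0-simplices (10): A, B, D, E, F, G, J, L, M, N
  1-simplices (30): AB, AD, AE, AG, AJ, AL, BE, BF, BG, BJ, BM, BN, DF, DG, DJ, DL, DN, EF, EJ, EL, EM, EN, FG, FL, FM, GL, GN, JM, JN, LN
  2-simplices (20): ABE, ABG, ADJ, ADL, AEJ, AGL, BEN, BFG, BFM, BJM, BJN, DFG, DFL, DGN, DJN, EFL, EFM, EJM, ELN, GLN

giving chain groups C_0 ≅ Z^10, C_1 ≅ Z^30, C_2 ≅ Z^20.

∂_1: C_1 → C_0 is given by ∂[p,q] = [q] − [p].
The 10×30 boundary matrix has rank 9 and Smith normal form diag(1,1,1,1,1,1,1,1,1).

Boundary ∂_2: C_2 → C_1 maps a triangle to the signed sum of its edges. For instance
  ∂BFG = FG − BG + BF,
  ∂BJM = JM − BM + BJ.
The 30×20 boundary matrix has rank 20 and Smith normal form diag(1,1,1,1,1,1,1,1,1,1,1,1,1,1,1,1,1,1,1,2).

Now H_k = ker ∂_k / im ∂_{k+1}, so:

  H_0: rank C_0 − rank ∂_1 = 10 − 9 = 1, and the invariant factors of ∂_1 are all 1, so H_0 = Z.
  H_1: rank ker ∂_1 − rank ∂_2 = (30 − 9) − 20 = 1, and ∂_2 has invariant factor 2 > 1, so H_1 = Z ⊕ Z/2Z.
  H_2: rank ker ∂_2 − rank ∂_3 = (20 − 20) − 0 = 0, and there is no ∂_3, so H_2 = 0.

(K is a triangulation of the Klein bottle.)

Hence the Betti numbers are b_0 = 1, b_1 = 1, b_2 = 0.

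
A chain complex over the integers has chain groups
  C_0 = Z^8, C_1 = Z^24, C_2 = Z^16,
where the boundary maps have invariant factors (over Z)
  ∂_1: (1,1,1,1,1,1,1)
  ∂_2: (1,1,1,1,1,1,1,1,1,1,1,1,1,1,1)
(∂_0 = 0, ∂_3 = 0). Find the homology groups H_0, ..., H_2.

H_0 ≅ Z,  H_1 ≅ Z^2,  H_2 ≅ Z.

H_0: b_0 = 8 − 0 − 7 = 1; torsion from ∂_1 factors > 1: none. So H_0 ≅ Z.
H_1: b_1 = 24 − 7 − 15 = 2; torsion from ∂_2 factors > 1: none. So H_1 ≅ Z^2.
H_2: b_2 = 16 − 15 − 0 = 1; torsion from ∂_3 factors > 1: none. So H_2 ≅ Z.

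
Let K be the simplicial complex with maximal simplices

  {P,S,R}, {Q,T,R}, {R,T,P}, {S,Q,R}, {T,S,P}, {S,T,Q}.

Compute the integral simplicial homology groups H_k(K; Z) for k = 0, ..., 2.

Order the vertices as P < Q < R < S < T. Listing each simplex with vertices in this order, K has dimension 2 with simplices:

  0-simplices (5): P, Q, R, S, T
  1-simplices (9): PR, PS, PT, QR, QS, QT, RS, RT, ST
  2-simplices (6): PRS, PRT, PST, QRS, QRT, QST

so the chain groups are C_0 ≅ Z^5, C_1 ≅ Z^9, C_2 ≅ Z^6.

∂_1: C_1 → C_0 is given by ∂[p,q] = [q] − [p].
As a 5×9 matrix over Z this has rank 4, with invariant factors (1,1,1,1).

The boundary map ∂_2: C_2 → C_1 maps a triangle to the signed sum of its edges. For instance
  ∂QRT = RT − QT + QR,
  ∂PRS = RS − PS + PR.
As a 9×6 matrix over Z this has rank 5, with invariant factors (1,1,1,1,1).

From H_k ≅ ker(∂_k) / im(∂_{k+1}) we obtain:

  H_0: rank C_0 − rank ∂_1 = 5 − 4 = 1, and the invariant factors of ∂_1 are all 1, so H_0 ≅ Z.
  H_1: rank ker ∂_1 − rank ∂_2 = (9 − 4) − 5 = 0, and the invariant factors of ∂_2 are all 1, so H_1 ≅ 0.
  H_2: rank ker ∂_2 − rank ∂_3 = (6 − 5) − 0 = 1, and there is no ∂_3, so H_2 ≅ Z.

H_0 ≅ Z,  H_1 = 0,  H_2 ≅ Z.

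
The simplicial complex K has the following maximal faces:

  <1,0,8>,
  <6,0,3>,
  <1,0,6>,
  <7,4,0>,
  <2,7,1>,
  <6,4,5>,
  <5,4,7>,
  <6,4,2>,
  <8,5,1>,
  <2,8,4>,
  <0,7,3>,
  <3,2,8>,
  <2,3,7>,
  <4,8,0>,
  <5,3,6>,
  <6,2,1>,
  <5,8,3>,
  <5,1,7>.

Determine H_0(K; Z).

H_0 ≅ Z.

Order the vertices as 0 < 1 < 2 < 3 < 4 < 5 < 6 < 7 < 8. Listing each simplex with vertices in this order, K has dimension 2 with simplices:

  0-simplices (9): [0], [1], [2], [3], [4], [5], [6], [7], [8]
  1-simplices (27): (27 of them)
  2-simplices (18): [0,1,6], [0,1,8], [0,3,6], [0,3,7], [0,4,7], [0,4,8], [1,2,6], [1,2,7], [1,5,7], [1,5,8], [2,3,7], [2,3,8], [2,4,6], [2,4,8], [3,5,6], [3,5,8], [4,5,6], [4,5,7]

so the chain groups are C_0 ≅ Z^9, C_1 ≅ Z^27, C_2 ≅ Z^18.

The boundary map ∂_1: C_1 → C_0 is given by ∂[p,q] = [q] − [p].
This gives a 9×27 integer matrix of rank 8; reducing to Smith normal form yields diagonal entries (1,1,1,1,1,1,1,1).

The boundary map ∂_2: C_2 → C_1 acts by ∂[p,q,r] = [q,r] − [p,r] + [p,q]. For instance
  ∂[0,3,7] = [3,7] − [0,7] + [0,3],
  ∂[3,5,8] = [5,8] − [3,8] + [3,5].
The 27×18 boundary matrix has rank 17 and Smith normal form diag(1,1,1,1,1,1,1,1,1,1,1,1,1,1,1,1,1).

Computing H_k = (kernel of ∂_k) / (image of ∂_{k+1}):

  H_0: rank C_0 − rank ∂_1 = 9 − 8 = 1, and the invariant factors of ∂_1 are all 1, so H_0 = Z.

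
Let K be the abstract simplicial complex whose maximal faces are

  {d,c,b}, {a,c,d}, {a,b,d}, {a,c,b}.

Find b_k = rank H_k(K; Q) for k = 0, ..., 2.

Fix the vertex order a < b < c < d and write every simplex with vertices in increasing order. Then dim K = 2 and the simplices of K are:

  0-simplices (4): a, b, c, d
  1-simplices (6): ab, ac, ad, bc, bd, cd
  2-simplices (4): abc, abd, acd, bcd

Hence C_0 ≅ Z^4, C_1 ≅ Z^6, C_2 ≅ Z^4.

∂_1: C_1 → C_0 sends each edge [p,q] (with p < q) to q − p. For instance
  ∂bd = d − b.
As a 4×6 matrix over Z this has rank 3, with invariant factors (1,1,1).

Boundary ∂_2: C_2 → C_1 maps a triangle to the signed sum of its edges. For instance
  ∂abd = bd − ad + ab,
  ∂bcd = cd − bd + bc.
The resulting 6×4 matrix has rank 3, and its Smith normal form has invariant factors (1,1,1).

Now H_k = ker ∂_k / im ∂_{k+1}, so:

  H_0: rank C_0 − rank ∂_1 = 4 − 3 = 1, and the invariant factors of ∂_1 are all 1, so H_0 ≅ Z.
  H_1: rank ker ∂_1 − rank ∂_2 = (6 − 3) − 3 = 0, and the invariant factors of ∂_2 are all 1, so H_1 ≅ 0.
  H_2: rank ker ∂_2 − rank ∂_3 = (4 − 3) − 0 = 1, and there is no ∂_3, so H_2 ≅ Z.

As a check, the Euler characteristic is 4 − 6 + 4 = 2, which agrees with 1 − 0 + 1 = 2.

Hence the Betti numbers are b_0 = 1, b_1 = 0, b_2 = 1.

b_0 = 1, b_1 = 0, b_2 = 1.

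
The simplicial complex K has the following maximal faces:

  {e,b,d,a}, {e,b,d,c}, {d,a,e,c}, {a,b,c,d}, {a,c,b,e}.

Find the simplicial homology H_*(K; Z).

Take the total order a < b < c < d < e on the vertex set. Then K (dimension 3) consists of the simplices:

  0-simplices (5): a, b, c, d, e
  1-simplices (10): ab, ac, ad, ae, bc, bd, be, cd, ce, de
  2-simplices (10): abc, abd, abe, acd, ace, ade, bcd, bce, bde, cde
  3-simplices (5): abcd, abce, abde, acde, bcde

giving chain groups C_0 ≅ Z^5, C_1 ≅ Z^10, C_2 ≅ Z^10, C_3 ≅ Z^5.

Boundary ∂_1: C_1 → C_0 sends each edge [p,q] (with p < q) to q − p. For instance
  ∂cd = d − c.
This gives a 5×10 integer matrix of rank 4; reducing to Smith normal form yields diagonal entries (1,1,1,1).

Boundary ∂_2: C_2 → C_1 sends each 2-simplex [p,q,r] to [q,r] − [p,r] + [p,q]. For instance
  ∂abc = bc − ac + ab,
  ∂bcd = cd − bd + bc.
This gives a 10×10 integer matrix of rank 6; reducing to Smith normal form yields diagonal entries (1,1,1,1,1,1).

Boundary ∂_3: C_3 → C_2 sends each 3-simplex σ to the alternating sum Σ_i (−1)^i (σ with its i-th vertex removed). For instance
  ∂abce = bce − ace + abe − abc,
  ∂abcd = bcd − acd + abd − abc.
This gives a 10×5 integer matrix of rank 4; reducing to Smith normal form yields diagonal entries (1,1,1,1).

From H_k ≅ ker(∂_k) / im(∂_{k+1}) we obtain:

  H_0: rank C_0 − rank ∂_1 = 5 − 4 = 1, and the invariant factors of ∂_1 are all 1, so H_0 ≅ Z.
  H_1: rank ker ∂_1 − rank ∂_2 = (10 − 4) − 6 = 0, and the invariant factors of ∂_2 are all 1, so H_1 ≅ 0.
  H_2: rank ker ∂_2 − rank ∂_3 = (10 − 6) − 4 = 0, and the invariant factors of ∂_3 are all 1, so H_2 ≅ 0.
  H_3: rank ker ∂_3 − rank ∂_4 = (5 − 4) − 0 = 1, and there is no ∂_4, so H_3 ≅ Z.

H_0 ≅ Z,  H_1 = 0,  H_2 = 0,  H_3 ≅ Z.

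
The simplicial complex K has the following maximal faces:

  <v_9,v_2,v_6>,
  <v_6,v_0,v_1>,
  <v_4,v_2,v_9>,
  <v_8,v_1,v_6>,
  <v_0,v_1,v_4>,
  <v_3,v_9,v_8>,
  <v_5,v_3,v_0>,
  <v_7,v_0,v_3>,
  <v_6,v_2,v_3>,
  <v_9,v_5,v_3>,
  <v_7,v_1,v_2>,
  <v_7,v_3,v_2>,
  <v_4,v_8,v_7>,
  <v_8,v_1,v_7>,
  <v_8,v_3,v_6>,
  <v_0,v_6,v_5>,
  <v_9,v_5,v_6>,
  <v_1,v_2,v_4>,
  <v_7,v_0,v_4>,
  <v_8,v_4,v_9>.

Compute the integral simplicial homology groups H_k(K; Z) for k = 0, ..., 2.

H_0 ≅ Z,  H_1 ≅ Z ⊕ Z/2,  H_2 = 0.

We work with the vertex ordering v_0 < v_1 < v_2 < v_3 < v_4 < v_5 < v_6 < v_7 < v_8 < v_9. The simplices of K, each written with vertices in increasing order, are:

  0-simplices (10): [v_0], [v_1], [v_2], [v_3], [v_4], [v_5], [v_6], [v_7], [v_8], [v_9]
  1-simplices (30): (30 of them)
  2-simplices (20): (20 of them)

giving chain groups C_0 ≅ Z^10, C_1 ≅ Z^30, C_2 ≅ Z^20.

Boundary ∂_1: C_1 → C_0 is given by ∂[p,q] = [q] − [p]. For instance
  ∂[v_4,v_9] = [v_9] − [v_4].
The resulting 10×30 matrix has rank 9, and its Smith normal form has invariant factors (1,1,1,1,1,1,1,1,1).

Boundary ∂_2: C_2 → C_1 maps a triangle to the signed sum of its edges. For instance
  ∂[v_2,v_3,v_6] = [v_3,v_6] − [v_2,v_6] + [v_2,v_3],
  ∂[v_1,v_6,v_8] = [v_6,v_8] − [v_1,v_8] + [v_1,v_6].
This gives a 30×20 integer matrix of rank 20; reducing to Smith normal form yields diagonal entries (1,1,1,1,1,1,1,1,1,1,1,1,1,1,1,1,1,1,1,2).

Computing H_k = (kernel of ∂_k) / (image of ∂_{k+1}):

  H_0: rank C_0 − rank ∂_1 = 10 − 9 = 1, and the invariant factors of ∂_1 are all 1, so H_0 = Z.
  H_1: rank ker ∂_1 − rank ∂_2 = (30 − 9) − 20 = 1, and ∂_2 has invariant factor 2 > 1, so H_1 = Z ⊕ Z/2.
  H_2: rank ker ∂_2 − rank ∂_3 = (20 − 20) − 0 = 0, and there is no ∂_3, so H_2 = 0.

(K is a triangulation of the Klein bottle.)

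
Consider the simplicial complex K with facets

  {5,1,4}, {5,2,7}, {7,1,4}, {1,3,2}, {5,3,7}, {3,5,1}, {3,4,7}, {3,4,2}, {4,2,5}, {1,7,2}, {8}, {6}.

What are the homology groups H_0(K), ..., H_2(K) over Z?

We work with the vertex ordering 1 < 2 < 3 < 4 < 5 < 6 < 7 < 8. The simplices of K, each written with vertices in increasing order, are:

  0-simplices (8): [1], [2], [3], [4], [5], [6], [7], [8]
  1-simplices (15): [1,2], [1,3], [1,4], [1,5], [1,7], [2,3], [2,4], [2,5], [2,7], [3,4], [3,5], [3,7], [4,5], [4,7], [5,7]
  2-simplices (10): [1,2,3], [1,2,7], [1,3,5], [1,4,5], [1,4,7], [2,3,4], [2,4,5], [2,5,7], [3,4,7], [3,5,7]

Hence C_0 ≅ Z^8, C_1 ≅ Z^15, C_2 ≅ Z^10.

The boundary map ∂_1: C_1 → C_0 is given by ∂[p,q] = [q] − [p]. For instance
  ∂[2,3] = [3] − [2].
The 8×15 boundary matrix has rank 5 and Smith normal form diag(1,1,1,1,1).

The boundary map ∂_2: C_2 → C_1 maps a triangle to the signed sum of its edges. For instance
  ∂[2,3,4] = [3,4] − [2,4] + [2,3],
  ∂[2,5,7] = [5,7] − [2,7] + [2,5].
As a 15×10 matrix over Z this has rank 10, with invariant factors (1,1,1,1,1,1,1,1,1,2).

Now H_k = ker ∂_k / im ∂_{k+1}, so:

  H_0: rank C_0 − rank ∂_1 = 8 − 5 = 3, and the invariant factors of ∂_1 are all 1, so H_0 = Z^3.
  H_1: rank ker ∂_1 − rank ∂_2 = (15 − 5) − 10 = 0, and ∂_2 has invariant factor 2 > 1, so H_1 = Z/2.
  H_2: rank ker ∂_2 − rank ∂_3 = (10 − 10) − 0 = 0, and there is no ∂_3, so H_2 = 0.

As a check, the Euler characteristic is 8 − 15 + 10 = 3, which agrees with 3 − 0 + 0 = 3.
(K is a triangulation of the disjoint union of the real projective plane RP^2 and a set of 2 points.)

H_0 = Z^3,  H_1 = Z/2,  H_2 = 0.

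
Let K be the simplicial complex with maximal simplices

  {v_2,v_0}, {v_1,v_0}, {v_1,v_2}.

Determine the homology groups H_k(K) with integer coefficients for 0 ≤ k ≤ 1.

H_0 ≅ Z,  H_1 ≅ Z.

We work with the vertex ordering v_0 < v_1 < v_2. The simplices of K, each written with vertices in increasing order, are:

  0-simplices (3): [v_0], [v_1], [v_2]
  1-simplices (3): [v_0,v_1], [v_0,v_2], [v_1,v_2]

so the chain groups are C_0 ≅ Z^3, C_1 ≅ Z^3.

∂_1: C_1 → C_0 maps an edge to its endpoints' difference, ∂[p,q] = q − p. For instance
  ∂[v_0,v_1] = [v_1] − [v_0].
This gives a 3×3 integer matrix of rank 2; reducing to Smith normal form yields diagonal entries (1,1).

Reading off H_k = ker ∂_k / im ∂_{k+1}:

  H_0: rank C_0 − rank ∂_1 = 3 − 2 = 1, and the invariant factors of ∂_1 are all 1, so H_0 ≅ Z.
  H_1: rank ker ∂_1 − rank ∂_2 = (3 − 2) − 0 = 1, and there is no ∂_2, so H_1 ≅ Z.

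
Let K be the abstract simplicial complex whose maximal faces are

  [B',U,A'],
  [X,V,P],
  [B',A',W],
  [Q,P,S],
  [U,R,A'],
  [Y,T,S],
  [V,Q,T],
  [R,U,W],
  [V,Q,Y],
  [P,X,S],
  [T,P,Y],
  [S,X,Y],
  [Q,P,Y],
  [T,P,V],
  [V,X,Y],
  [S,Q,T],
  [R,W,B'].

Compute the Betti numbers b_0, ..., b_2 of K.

b_0 = 2, b_1 = 1, b_2 = 0.

Take the total order P < Q < R < S < T < U < V < W < X < Y < A' < B' on the vertex set. Then K (dimension 2) consists of the simplices:

  0-simplices (12): [P], [Q], [R], [S], [T], [U], [V], [W], [X], [Y], [A'], [B']
  1-simplices (28): (28 of them)
  2-simplices (17): [P,Q,S], [P,Q,Y], [P,S,X], [P,T,V], [P,T,Y], [P,V,X], [Q,S,T], [Q,T,V], [Q,V,Y], [R,U,W], [R,U,A'], [R,W,B'], [S,T,Y], [S,X,Y], [U,A',B'], [V,X,Y], [W,A',B']

so the chain groups are C_0 ≅ Z^12, C_1 ≅ Z^28, C_2 ≅ Z^17.

The boundary map ∂_1: C_1 → C_0 is given by ∂[p,q] = [q] − [p].
As a 12×28 matrix over Z this has rank 10, with invariant factors (1,1,1,1,1,1,1,1,1,1).

∂_2: C_2 → C_1 acts by ∂[p,q,r] = [q,r] − [p,r] + [p,q]. For instance
  ∂[P,S,X] = [S,X] − [P,X] + [P,S],
  ∂[V,X,Y] = [X,Y] − [V,Y] + [V,X].
This gives a 28×17 integer matrix of rank 17; reducing to Smith normal form yields diagonal entries (1,1,1,1,1,1,1,1,1,1,1,1,1,1,1,1,2).

Reading off H_k = ker ∂_k / im ∂_{k+1}:

  H_0: rank C_0 − rank ∂_1 = 12 − 10 = 2, and the invariant factors of ∂_1 are all 1, so H_0 ≅ Z^2.
  H_1: rank ker ∂_1 − rank ∂_2 = (28 − 10) − 17 = 1, and ∂_2 has invariant factor 2 > 1, so H_1 ≅ Z ⊕ Z/2.
  H_2: rank ker ∂_2 − rank ∂_3 = (17 − 17) − 0 = 0, and there is no ∂_3, so H_2 ≅ 0.

Hence the Betti numbers are b_0 = 2, b_1 = 1, b_2 = 0.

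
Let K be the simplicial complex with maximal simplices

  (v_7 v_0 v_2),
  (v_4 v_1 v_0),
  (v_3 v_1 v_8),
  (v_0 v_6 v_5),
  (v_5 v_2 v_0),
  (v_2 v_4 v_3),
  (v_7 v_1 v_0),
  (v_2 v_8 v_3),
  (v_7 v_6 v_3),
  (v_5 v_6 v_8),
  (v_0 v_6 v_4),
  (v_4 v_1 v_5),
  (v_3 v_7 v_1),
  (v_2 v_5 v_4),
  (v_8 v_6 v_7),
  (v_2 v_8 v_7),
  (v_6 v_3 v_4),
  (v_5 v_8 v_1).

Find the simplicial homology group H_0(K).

H_0 ≅ Z.

Take the total order v_0 < v_1 < v_2 < v_3 < v_4 < v_5 < v_6 < v_7 < v_8 on the vertex set. Then K (dimension 2) consists of the simplices:

  0-simplices (9): [v_0], [v_1], [v_2], [v_3], [v_4], [v_5], [v_6], [v_7], [v_8]
  1-simplices (27): (27 of them)
  2-simplices (18): (18 of them)

so the chain groups are C_0 ≅ Z^9, C_1 ≅ Z^27, C_2 ≅ Z^18.

The boundary map ∂_1: C_1 → C_0 is given by ∂[p,q] = [q] − [p]. For instance
  ∂[v_2,v_5] = [v_5] − [v_2].
This gives a 9×27 integer matrix of rank 8; reducing to Smith normal form yields diagonal entries (1,1,1,1,1,1,1,1).

∂_2: C_2 → C_1 acts by ∂[p,q,r] = [q,r] − [p,r] + [p,q]. For instance
  ∂[v_0,v_2,v_7] = [v_2,v_7] − [v_0,v_7] + [v_0,v_2],
  ∂[v_6,v_7,v_8] = [v_7,v_8] − [v_6,v_8] + [v_6,v_7].
The 27×18 boundary matrix has rank 18 and Smith normal form diag(1,1,1,1,1,1,1,1,1,1,1,1,1,1,1,1,1,2).

Reading off H_k = ker ∂_k / im ∂_{k+1}:

  H_0: rank C_0 − rank ∂_1 = 9 − 8 = 1, and the invariant factors of ∂_1 are all 1, so H_0 = Z.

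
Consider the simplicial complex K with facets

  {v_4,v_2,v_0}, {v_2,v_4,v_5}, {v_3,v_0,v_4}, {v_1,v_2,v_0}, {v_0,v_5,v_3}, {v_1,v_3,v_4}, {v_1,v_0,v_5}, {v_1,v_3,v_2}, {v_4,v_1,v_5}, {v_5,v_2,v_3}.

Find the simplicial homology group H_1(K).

Fix the vertex order v_0 < v_1 < v_2 < v_3 < v_4 < v_5 and write every simplex with vertices in increasing order. Then dim K = 2 and the simplices of K are:

  0-simplices (6): [v_0], [v_1], [v_2], [v_3], [v_4], [v_5]
  1-simplices (15): (15 of them)
  2-simplices (10): [v_0,v_1,v_2], [v_0,v_1,v_5], [v_0,v_2,v_4], [v_0,v_3,v_4], [v_0,v_3,v_5], [v_1,v_2,v_3], [v_1,v_3,v_4], [v_1,v_4,v_5], [v_2,v_3,v_5], [v_2,v_4,v_5]

so the chain groups are C_0 ≅ Z^6, C_1 ≅ Z^15, C_2 ≅ Z^10.

The boundary map ∂_1: C_1 → C_0 maps an edge to its endpoints' difference, ∂[p,q] = q − p.
As a 6×15 matrix over Z this has rank 5, with invariant factors (1,1,1,1,1).

The boundary map ∂_2: C_2 → C_1 acts by ∂[p,q,r] = [q,r] − [p,r] + [p,q]. For instance
  ∂[v_2,v_3,v_5] = [v_3,v_5] − [v_2,v_5] + [v_2,v_3],
  ∂[v_0,v_1,v_2] = [v_1,v_2] − [v_0,v_2] + [v_0,v_1].
As a 15×10 matrix over Z this has rank 10, with invariant factors (1,1,1,1,1,1,1,1,1,2).

Reading off H_k = ker ∂_k / im ∂_{k+1}:

  H_1: rank ker ∂_1 − rank ∂_2 = (15 − 5) − 10 = 0, and ∂_2 has invariant factor 2 > 1, so H_1 = Z/2Z.

H_1 ≅ Z/2Z.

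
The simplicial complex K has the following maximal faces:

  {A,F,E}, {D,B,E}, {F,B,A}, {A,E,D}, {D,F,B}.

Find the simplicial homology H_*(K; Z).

H_0 ≅ Z,  H_1 ≅ Z,  H_2 = 0.

We work with the vertex ordering A < B < D < E < F. The simplices of K, each written with vertices in increasing order, are:

  0-simplices (5): A, B, D, E, F
  1-simplices (10): AB, AD, AE, AF, BD, BE, BF, DE, DF, EF
  2-simplices (5): ABF, ADE, AEF, BDE, BDF

giving chain groups C_0 ≅ Z^5, C_1 ≅ Z^10, C_2 ≅ Z^5.

Boundary ∂_1: C_1 → C_0 is given by ∂[p,q] = [q] − [p].
The 5×10 boundary matrix has rank 4 and Smith normal form diag(1,1,1,1).

Boundary ∂_2: C_2 → C_1 maps a triangle to the signed sum of its edges. For instance
  ∂BDF = DF − BF + BD,
  ∂BDE = DE − BE + BD.
The resulting 10×5 matrix has rank 5, and its Smith normal form has invariant factors (1,1,1,1,1).

Computing H_k = (kernel of ∂_k) / (image of ∂_{k+1}):

  H_0: rank C_0 − rank ∂_1 = 5 − 4 = 1, and the invariant factors of ∂_1 are all 1, so H_0 ≅ Z.
  H_1: rank ker ∂_1 − rank ∂_2 = (10 − 4) − 5 = 1, and the invariant factors of ∂_2 are all 1, so H_1 ≅ Z.
  H_2: rank ker ∂_2 − rank ∂_3 = (5 − 5) − 0 = 0, and there is no ∂_3, so H_2 ≅ 0.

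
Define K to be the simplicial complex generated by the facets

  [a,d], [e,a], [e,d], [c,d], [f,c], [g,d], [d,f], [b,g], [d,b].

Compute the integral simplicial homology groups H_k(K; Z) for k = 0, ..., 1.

We work with the vertex ordering a < b < c < d < e < f < g. The simplices of K, each written with vertices in increasing order, are:

  0-simplices (7): a, b, c, d, e, f, g
  1-simplices (9): ad, ae, bd, bg, cd, cf, de, df, dg

Hence C_0 ≅ Z^7, C_1 ≅ Z^9.

∂_1: C_1 → C_0 is given by ∂[p,q] = [q] − [p]. For instance
  ∂bd = d − b.
The resulting 7×9 matrix has rank 6, and its Smith normal form has invariant factors (1,1,1,1,1,1).

Computing H_k = (kernel of ∂_k) / (image of ∂_{k+1}):

  H_0: rank C_0 − rank ∂_1 = 7 − 6 = 1, and the invariant factors of ∂_1 are all 1, so H_0 ≅ Z.
  H_1: rank ker ∂_1 − rank ∂_2 = (9 − 6) − 0 = 3, and there is no ∂_2, so H_1 ≅ Z^3.

As a check, the Euler characteristic is 7 − 9 = -2, which agrees with 1 − 3 = -2.

H_0 ≅ Z,  H_1 ≅ Z^3.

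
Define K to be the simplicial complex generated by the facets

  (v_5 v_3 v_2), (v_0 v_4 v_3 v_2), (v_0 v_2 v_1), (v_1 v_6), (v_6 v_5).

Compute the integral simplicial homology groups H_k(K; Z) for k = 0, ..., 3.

K has 7 vertices, 12 edges, 6 triangles, 1 3-simplex.
rank ∂_0 = 0, rank ∂_1 = 6 ⇒ b_0 = 7 − 0 − 6 = 1; all invariant factors of ∂_1 are 1 so no torsion. So H_0 = Z.
rank ∂_1 = 6, rank ∂_2 = 5 ⇒ b_1 = 12 − 6 − 5 = 1; all invariant factors of ∂_2 are 1 so no torsion. So H_1 = Z.
rank ∂_2 = 5, rank ∂_3 = 1 ⇒ b_2 = 6 − 5 − 1 = 0; all invariant factors of ∂_3 are 1 so no torsion. So H_2 = 0.
rank ∂_3 = 1, rank ∂_4 = 0 ⇒ b_3 = 1 − 1 − 0 = 0. So H_3 = 0.

H_0 = Z,  H_1 = Z,  H_2 = 0,  H_3 = 0.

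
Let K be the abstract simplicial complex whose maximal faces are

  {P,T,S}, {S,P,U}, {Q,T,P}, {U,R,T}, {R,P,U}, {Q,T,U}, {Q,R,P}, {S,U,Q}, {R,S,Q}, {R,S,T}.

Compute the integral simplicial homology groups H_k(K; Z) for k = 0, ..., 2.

H_0 = Z,  H_1 = Z_2,  H_2 = 0.

Fix the vertex order P < Q < R < S < T < U and write every simplex with vertices in increasing order. Then dim K = 2 and the simplices of K are:

  0-simplices (6): P, Q, R, S, T, U
  1-simplices (15): PQ, PR, PS, PT, PU, QR, QS, QT, QU, RS, RT, RU, ST, SU, TU
  2-simplices (10): PQR, PQT, PRU, PST, PSU, QRS, QSU, QTU, RST, RTU

giving chain groups C_0 ≅ Z^6, C_1 ≅ Z^15, C_2 ≅ Z^10.

∂_1: C_1 → C_0 maps an edge to its endpoints' difference, ∂[p,q] = q − p. For instance
  ∂RS = S − R.
This gives a 6×15 integer matrix of rank 5; reducing to Smith normal form yields diagonal entries (1,1,1,1,1).

The boundary map ∂_2: C_2 → C_1 sends each 2-simplex [p,q,r] to [q,r] − [p,r] + [p,q]. For instance
  ∂RTU = TU − RU + RT,
  ∂QSU = SU − QU + QS.
The resulting 15×10 matrix has rank 10, and its Smith normal form has invariant factors (1,1,1,1,1,1,1,1,1,2).

Computing H_k = (kernel of ∂_k) / (image of ∂_{k+1}):

  H_0: rank C_0 − rank ∂_1 = 6 − 5 = 1, and the invariant factors of ∂_1 are all 1, so H_0 ≅ Z.
  H_1: rank ker ∂_1 − rank ∂_2 = (15 − 5) − 10 = 0, and ∂_2 has invariant factor 2 > 1, so H_1 ≅ Z_2.
  H_2: rank ker ∂_2 − rank ∂_3 = (10 − 10) − 0 = 0, and there is no ∂_3, so H_2 ≅ 0.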